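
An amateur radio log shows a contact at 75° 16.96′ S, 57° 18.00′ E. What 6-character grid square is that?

Offset from 180°W / 90°S: lon 237.3000°, lat 14.7173°.
Field: 237.3000/20 → 11 → L, 14.7173/10 → 1 → B; chars LB.
Square: 17.3000/2 → 8, 4.7173/1 → 4; chars 84.
Subsquare: 1.3000/0.0833333 → 15 → p, 0.7173/0.0416667 → 17 → r; chars pr.

LB84pr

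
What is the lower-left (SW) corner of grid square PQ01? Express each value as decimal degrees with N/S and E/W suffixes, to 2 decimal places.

71.00° N, 120.00° E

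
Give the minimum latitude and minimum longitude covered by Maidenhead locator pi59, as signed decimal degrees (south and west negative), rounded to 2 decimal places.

Field P=15, I=8: +15·20° lon, +8·10° lat → SW at lon 120°, lat -10°.
Square 5, 9: +5·2° lon, +9·1° lat → SW at lon 130°, lat -1°.
latitude -1.00, longitude 130.00.

-1.00, 130.00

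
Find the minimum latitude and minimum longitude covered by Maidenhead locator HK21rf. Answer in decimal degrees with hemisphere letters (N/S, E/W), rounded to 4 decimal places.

11.2083° N, 34.5833° W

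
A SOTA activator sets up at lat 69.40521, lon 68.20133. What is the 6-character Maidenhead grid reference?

MP49cj

Offset from 180°W / 90°S: lon 248.2013°, lat 159.4052°.
Field (20°×10°, letters A–R): lon ⌊248.2013/20⌋ = 12 → M; lat ⌊159.4052/10⌋ = 15 → P.
Square (2°×1°, digits 0–9): lon ⌊8.2013/2⌋ = 4; lat ⌊9.4052/1⌋ = 9.
Subsquare (5′×2.5′, letters a–x): lon ⌊0.2013/0.0833333⌋ = 2 → c; lat ⌊0.4052/0.0416667⌋ = 9 → j.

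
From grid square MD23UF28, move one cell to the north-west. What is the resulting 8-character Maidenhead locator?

MD23uf19

Longitude extended square 2; −1 → 1.
Latitude extended square 8; +1 → 9.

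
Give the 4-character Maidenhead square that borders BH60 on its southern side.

Latitude square 0; −1 → -1, wraps to 9, carry into field.
Latitude field H = 7; −1 → 6 = G.
The longitude characters are unchanged.

BG69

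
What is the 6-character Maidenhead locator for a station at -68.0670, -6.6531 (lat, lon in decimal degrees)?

Add 180° to longitude and 90° to latitude: 173.3469, 21.9330.
Field: lon ⌊173.3469/20⌋ = 8 → I; lat ⌊21.9330/10⌋ = 2 → C.
Square: lon ⌊13.3469/2⌋ = 6; lat ⌊1.9330/1⌋ = 1.
Subsquare: lon ⌊1.3469/0.0833333⌋ = 16 → q; lat ⌊0.9330/0.0416667⌋ = 22 → w.

IC61qw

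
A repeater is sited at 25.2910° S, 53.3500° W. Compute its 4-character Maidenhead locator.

GG34

Add 180° to longitude and 90° to latitude: 126.65, 64.71.
Field: lon ⌊126.65/20⌋ = 6 → G; lat ⌊64.71/10⌋ = 6 → G.
Square: lon ⌊6.65/2⌋ = 3; lat ⌊4.71/1⌋ = 4.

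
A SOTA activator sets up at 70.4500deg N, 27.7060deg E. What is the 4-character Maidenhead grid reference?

Shift to the Maidenhead origin (180°W, 90°S): lon 207.71, lat 160.45.
Field: 207.71/20 → 10 → K, 160.45/10 → 16 → Q; chars KQ.
Square: 7.71/2 → 3, 0.45/1 → 0; chars 30.

KQ30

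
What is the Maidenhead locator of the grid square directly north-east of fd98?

Longitude square 9; +1 → 10, wraps to 0, carry into field.
Longitude field F = 5; +1 → 6 = G.
Latitude square 8; +1 → 9.

GD09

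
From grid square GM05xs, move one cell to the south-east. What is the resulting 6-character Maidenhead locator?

Longitude subsquare x = 23; +1 → 24, wraps to 0 = a, carry into square.
Longitude square 0; +1 → 1.
Latitude subsquare s = 18; −1 → 17 = r.

GM15ar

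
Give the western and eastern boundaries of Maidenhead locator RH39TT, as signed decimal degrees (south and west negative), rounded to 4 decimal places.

167.5833, 167.6667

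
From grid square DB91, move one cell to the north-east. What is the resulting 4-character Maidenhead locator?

Longitude square 9; +1 → 10, wraps to 0, carry into field.
Longitude field D = 3; +1 → 4 = E.
Latitude square 1; +1 → 2.

EB02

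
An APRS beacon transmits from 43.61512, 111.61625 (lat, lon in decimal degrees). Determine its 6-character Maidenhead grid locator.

Offset from 180°W / 90°S: lon 291.6162°, lat 133.6151°.
Field (20°×10°, letters A–R): 291.6162/20 → 14 → O, 133.6151/10 → 13 → N; chars ON.
Square (2°×1°, digits 0–9): 11.6162/2 → 5, 3.6151/1 → 3; chars 53.
Subsquare (5′×2.5′, letters a–x): 1.6162/0.0833333 → 19 → t, 0.6151/0.0416667 → 14 → o; chars to.

ON53to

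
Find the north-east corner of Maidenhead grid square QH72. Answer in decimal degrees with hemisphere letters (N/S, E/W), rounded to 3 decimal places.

17.000° S, 156.000° E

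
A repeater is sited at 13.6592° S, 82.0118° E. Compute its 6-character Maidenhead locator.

Add 180° to longitude and 90° to latitude: 262.0118, 76.3408.
Field: lon ⌊262.0118/20⌋ = 13 → N; lat ⌊76.3408/10⌋ = 7 → H.
Square: lon ⌊2.0118/2⌋ = 1; lat ⌊6.3408/1⌋ = 6.
Subsquare: lon ⌊0.0118/0.0833333⌋ = 0 → a; lat ⌊0.3408/0.0416667⌋ = 8 → i.

NH16ai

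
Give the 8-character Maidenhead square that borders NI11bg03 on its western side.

NI11ag93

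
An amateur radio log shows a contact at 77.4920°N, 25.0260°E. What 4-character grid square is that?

KQ27

Add 180° to longitude and 90° to latitude: 205.03, 167.49.
Field: 205.03/20 → 10 → K, 167.49/10 → 16 → Q; chars KQ.
Square: 5.03/2 → 2, 7.49/1 → 7; chars 27.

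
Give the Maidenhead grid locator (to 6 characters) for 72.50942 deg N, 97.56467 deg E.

Add 180° to longitude and 90° to latitude: 277.5647, 162.5094.
Field: lon ⌊277.5647/20⌋ = 13 → N; lat ⌊162.5094/10⌋ = 16 → Q.
Square: lon ⌊17.5647/2⌋ = 8; lat ⌊2.5094/1⌋ = 2.
Subsquare: lon ⌊1.5647/0.0833333⌋ = 18 → s; lat ⌊0.5094/0.0416667⌋ = 12 → m.

NQ82sm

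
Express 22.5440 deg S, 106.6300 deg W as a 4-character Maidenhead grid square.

DG67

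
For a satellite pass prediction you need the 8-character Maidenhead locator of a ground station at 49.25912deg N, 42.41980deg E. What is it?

Offset from 180°W / 90°S: lon 222.41980°, lat 139.25912°.
Field: 222.41980/20 → 11 → L, 139.25912/10 → 13 → N; chars LN.
Square: 2.41980/2 → 1, 9.25912/1 → 9; chars 19.
Subsquare: 0.41980/0.0833333 → 5 → f, 0.25912/0.0416667 → 6 → g; chars fg.
Extended square: 0.00313/0.00833333 → 0, 0.00912/0.00416667 → 2; chars 02.

LN19fg02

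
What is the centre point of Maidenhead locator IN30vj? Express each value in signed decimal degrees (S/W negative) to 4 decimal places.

40.3958, -12.2083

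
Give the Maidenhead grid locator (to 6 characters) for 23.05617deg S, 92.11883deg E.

Shift to the Maidenhead origin (180°W, 90°S): lon 272.1188, lat 66.9438.
Field (20°×10°, letters A–R): 272.1188/20 → 13 → N, 66.9438/10 → 6 → G; chars NG.
Square (2°×1°, digits 0–9): 12.1188/2 → 6, 6.9438/1 → 6; chars 66.
Subsquare (5′×2.5′, letters a–x): 0.1188/0.0833333 → 1 → b, 0.9438/0.0416667 → 22 → w; chars bw.

NG66bw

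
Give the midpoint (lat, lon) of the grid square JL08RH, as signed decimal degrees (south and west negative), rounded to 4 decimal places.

28.3125, 1.4583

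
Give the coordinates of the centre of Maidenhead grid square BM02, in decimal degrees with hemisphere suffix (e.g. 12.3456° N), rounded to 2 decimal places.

Field B=1, M=12: +1·20° lon, +12·10° lat → SW at lon -160°, lat 30°.
Square 0, 2: +0·2° lon, +2·1° lat → SW at lon -160°, lat 32°.
Cell spans 2° lon × 1° lat. Centre is SW corner plus half of each.
latitude 32.50° N, longitude 159.00° W.

32.50° N, 159.00° W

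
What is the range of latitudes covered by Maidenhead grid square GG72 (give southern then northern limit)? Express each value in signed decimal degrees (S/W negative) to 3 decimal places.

Field G=6, G=6: +6·20° lon, +6·10° lat → SW at lon -60°, lat -30°.
Square 7, 2: +7·2° lon, +2·1° lat → SW at lon -46°, lat -28°.
Cell spans 2° lon × 1° lat.
south -28.000, north -27.000.

-28.000, -27.000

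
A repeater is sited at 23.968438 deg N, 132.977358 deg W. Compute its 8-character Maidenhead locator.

Offset from 180°W / 90°S: lon 47.02264°, lat 113.96844°.
Field (20°×10°, letters A–R): lon ⌊47.02264/20⌋ = 2 → C; lat ⌊113.96844/10⌋ = 11 → L.
Square (2°×1°, digits 0–9): lon ⌊7.02264/2⌋ = 3; lat ⌊3.96844/1⌋ = 3.
Subsquare (5′×2.5′, letters a–x): lon ⌊1.02264/0.0833333⌋ = 12 → m; lat ⌊0.96844/0.0416667⌋ = 23 → x.
Extended square (30″×15″, digits 0–9): lon ⌊0.02264/0.00833333⌋ = 2; lat ⌊0.01010/0.00416667⌋ = 2.

CL33mx22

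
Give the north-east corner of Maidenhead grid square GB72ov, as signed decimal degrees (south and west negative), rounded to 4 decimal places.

-77.0833, -44.7500

Field G=6, B=1: +6·20° lon, +1·10° lat → SW at lon -60°, lat -80°.
Square 7, 2: +7·2° lon, +2·1° lat → SW at lon -46°, lat -78°.
Subsquare o=14, v=21: +14·0.0833333° lon, +21·0.0416667° lat → SW at lon -44.8333°, lat -77.125°.
Cell spans 0.0833333° lon × 0.0416667° lat. NE corner is SW corner plus one full cell.
latitude -77.0833, longitude -44.7500.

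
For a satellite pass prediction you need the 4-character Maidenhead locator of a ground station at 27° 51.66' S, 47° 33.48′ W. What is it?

GG62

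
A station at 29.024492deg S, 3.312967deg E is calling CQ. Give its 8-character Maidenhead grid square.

JG10px74

Shift to the Maidenhead origin (180°W, 90°S): lon 183.31297, lat 60.97551.
Field: 183.31297/20 → 9 → J, 60.97551/10 → 6 → G; chars JG.
Square: 3.31297/2 → 1, 0.97551/1 → 0; chars 10.
Subsquare: 1.31297/0.0833333 → 15 → p, 0.97551/0.0416667 → 23 → x; chars px.
Extended square: 0.06297/0.00833333 → 7, 0.01717/0.00416667 → 4; chars 74.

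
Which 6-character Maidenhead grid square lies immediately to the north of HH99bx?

HI90ba

Latitude subsquare x = 23; +1 → 24, wraps to 0 = a, carry into square.
Latitude square 9; +1 → 10, wraps to 0, carry into field.
Latitude field H = 7; +1 → 8 = I.
The longitude characters are unchanged.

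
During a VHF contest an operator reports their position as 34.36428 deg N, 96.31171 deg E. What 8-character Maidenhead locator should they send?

NM84di77

Offset from 180°W / 90°S: lon 276.31171°, lat 124.36428°.
Field: lon ⌊276.31171/20⌋ = 13 → N; lat ⌊124.36428/10⌋ = 12 → M.
Square: lon ⌊16.31171/2⌋ = 8; lat ⌊4.36428/1⌋ = 4.
Subsquare: lon ⌊0.31171/0.0833333⌋ = 3 → d; lat ⌊0.36428/0.0416667⌋ = 8 → i.
Extended square: lon ⌊0.06171/0.00833333⌋ = 7; lat ⌊0.03095/0.00416667⌋ = 7.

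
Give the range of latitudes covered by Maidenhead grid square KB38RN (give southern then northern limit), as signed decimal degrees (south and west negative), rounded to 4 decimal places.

-71.4583, -71.4167

Field K=10, B=1: +10·20° lon, +1·10° lat → SW at lon 20°, lat -80°.
Square 3, 8: +3·2° lon, +8·1° lat → SW at lon 26°, lat -72°.
Subsquare r=17, n=13: +17·0.0833333° lon, +13·0.0416667° lat → SW at lon 27.4167°, lat -71.4583°.
Cell spans 0.0833333° lon × 0.0416667° lat.
south -71.4583, north -71.4167.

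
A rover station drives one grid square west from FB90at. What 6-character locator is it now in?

FB80xt

Longitude subsquare a = 0; −1 → -1, wraps to 23 = x, carry into square.
Longitude square 9; −1 → 8.
The latitude characters are unchanged.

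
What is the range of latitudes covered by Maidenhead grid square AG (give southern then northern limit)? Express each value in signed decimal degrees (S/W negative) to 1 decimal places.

-30.0, -20.0

Field A=0, G=6: +0·20° lon, +6·10° lat → SW at lon -180°, lat -30°.
Cell spans 20° lon × 10° lat.
south -30.0, north -20.0.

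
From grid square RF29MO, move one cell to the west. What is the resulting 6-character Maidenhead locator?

RF29lo

Longitude subsquare m = 12; −1 → 11 = l.
The latitude characters are unchanged.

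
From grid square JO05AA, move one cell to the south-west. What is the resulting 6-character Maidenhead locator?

Longitude subsquare a = 0; −1 → -1, wraps to 23 = x, carry into square.
Longitude square 0; −1 → -1, wraps to 9, carry into field.
Longitude field J = 9; −1 → 8 = I.
Latitude subsquare a = 0; −1 → -1, wraps to 23 = x, carry into square.
Latitude square 5; −1 → 4.

IO94xx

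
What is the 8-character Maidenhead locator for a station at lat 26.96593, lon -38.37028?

HL06tx51

Offset from 180°W / 90°S: lon 141.62972°, lat 116.96593°.
Field: lon ⌊141.62972/20⌋ = 7 → H; lat ⌊116.96593/10⌋ = 11 → L.
Square: lon ⌊1.62972/2⌋ = 0; lat ⌊6.96593/1⌋ = 6.
Subsquare: lon ⌊1.62972/0.0833333⌋ = 19 → t; lat ⌊0.96593/0.0416667⌋ = 23 → x.
Extended square: lon ⌊0.04639/0.00833333⌋ = 5; lat ⌊0.00760/0.00416667⌋ = 1.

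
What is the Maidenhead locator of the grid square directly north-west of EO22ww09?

EO22vx90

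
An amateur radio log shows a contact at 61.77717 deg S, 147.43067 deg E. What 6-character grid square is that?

Add 180° to longitude and 90° to latitude: 327.4307, 28.2228.
Field: 327.4307/20 → 16 → Q, 28.2228/10 → 2 → C; chars QC.
Square: 7.4307/2 → 3, 8.2228/1 → 8; chars 38.
Subsquare: 1.4307/0.0833333 → 17 → r, 0.2228/0.0416667 → 5 → f; chars rf.

QC38rf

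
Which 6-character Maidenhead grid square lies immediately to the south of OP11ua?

OP10ux

Latitude subsquare a = 0; −1 → -1, wraps to 23 = x, carry into square.
Latitude square 1; −1 → 0.
The longitude characters are unchanged.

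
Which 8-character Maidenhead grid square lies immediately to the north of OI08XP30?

OI08xp31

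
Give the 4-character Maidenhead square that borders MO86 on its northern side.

Latitude square 6; +1 → 7.
The longitude characters are unchanged.

MO87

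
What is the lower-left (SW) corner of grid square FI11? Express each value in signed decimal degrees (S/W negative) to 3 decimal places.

-9.000, -78.000

Field F=5, I=8: +5·20° lon, +8·10° lat → SW at lon -80°, lat -10°.
Square 1, 1: +1·2° lon, +1·1° lat → SW at lon -78°, lat -9°.
latitude -9.000, longitude -78.000.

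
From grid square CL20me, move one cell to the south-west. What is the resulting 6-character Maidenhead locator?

Longitude subsquare m = 12; −1 → 11 = l.
Latitude subsquare e = 4; −1 → 3 = d.

CL20ld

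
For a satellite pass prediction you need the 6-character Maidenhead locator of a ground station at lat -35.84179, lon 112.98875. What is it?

Add 180° to longitude and 90° to latitude: 292.9887, 54.1582.
Field: lon ⌊292.9887/20⌋ = 14 → O; lat ⌊54.1582/10⌋ = 5 → F.
Square: lon ⌊12.9887/2⌋ = 6; lat ⌊4.1582/1⌋ = 4.
Subsquare: lon ⌊0.9887/0.0833333⌋ = 11 → l; lat ⌊0.1582/0.0416667⌋ = 3 → d.

OF64ld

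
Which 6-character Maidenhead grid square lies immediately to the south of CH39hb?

Latitude subsquare b = 1; −1 → 0 = a.
The longitude characters are unchanged.

CH39ha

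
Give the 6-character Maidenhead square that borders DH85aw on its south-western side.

Longitude subsquare a = 0; −1 → -1, wraps to 23 = x, carry into square.
Longitude square 8; −1 → 7.
Latitude subsquare w = 22; −1 → 21 = v.

DH75xv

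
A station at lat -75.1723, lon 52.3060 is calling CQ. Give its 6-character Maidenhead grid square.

LB64dt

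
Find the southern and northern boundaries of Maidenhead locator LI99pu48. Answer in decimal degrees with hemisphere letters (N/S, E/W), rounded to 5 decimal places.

Field L=11, I=8: +11·20° lon, +8·10° lat → SW at lon 40°, lat -10°.
Square 9, 9: +9·2° lon, +9·1° lat → SW at lon 58°, lat -1°.
Subsquare p=15, u=20: +15·0.0833333° lon, +20·0.0416667° lat → SW at lon 59.25°, lat -0.166667°.
Extended square 4, 8: +4·0.00833333° lon, +8·0.00416667° lat → SW at lon 59.2833°, lat -0.133333°.
Cell spans 0.00833333° lon × 0.00416667° lat.
south 0.13333° S, north 0.12917° S.

0.13333° S, 0.12917° S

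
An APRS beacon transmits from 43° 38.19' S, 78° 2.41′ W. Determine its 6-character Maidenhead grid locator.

FE06xi

Add 180° to longitude and 90° to latitude: 101.9598, 46.3635.
Field: 101.9598/20 → 5 → F, 46.3635/10 → 4 → E; chars FE.
Square: 1.9598/2 → 0, 6.3635/1 → 6; chars 06.
Subsquare: 1.9598/0.0833333 → 23 → x, 0.3635/0.0416667 → 8 → i; chars xi.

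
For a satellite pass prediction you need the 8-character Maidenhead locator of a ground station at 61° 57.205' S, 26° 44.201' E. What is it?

KC38ib81

Shift to the Maidenhead origin (180°W, 90°S): lon 206.73668, lat 28.04658.
Field (20°×10°, letters A–R): 206.73668/20 → 10 → K, 28.04658/10 → 2 → C; chars KC.
Square (2°×1°, digits 0–9): 6.73668/2 → 3, 8.04658/1 → 8; chars 38.
Subsquare (5′×2.5′, letters a–x): 0.73668/0.0833333 → 8 → i, 0.04658/0.0416667 → 1 → b; chars ib.
Extended square (30″×15″, digits 0–9): 0.07002/0.00833333 → 8, 0.00492/0.00416667 → 1; chars 81.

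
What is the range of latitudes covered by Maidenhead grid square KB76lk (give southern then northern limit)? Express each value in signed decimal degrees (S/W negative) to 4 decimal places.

-73.5833, -73.5417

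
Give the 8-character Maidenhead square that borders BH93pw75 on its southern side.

Latitude extended square 5; −1 → 4.
The longitude characters are unchanged.

BH93pw74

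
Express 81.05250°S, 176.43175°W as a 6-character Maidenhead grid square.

AA18sw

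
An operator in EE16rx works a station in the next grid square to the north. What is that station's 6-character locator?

EE17ra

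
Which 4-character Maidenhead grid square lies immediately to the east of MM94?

Longitude square 9; +1 → 10, wraps to 0, carry into field.
Longitude field M = 12; +1 → 13 = N.
The latitude characters are unchanged.

NM04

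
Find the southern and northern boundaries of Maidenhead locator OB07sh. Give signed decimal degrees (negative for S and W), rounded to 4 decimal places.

Field O=14, B=1: +14·20° lon, +1·10° lat → SW at lon 100°, lat -80°.
Square 0, 7: +0·2° lon, +7·1° lat → SW at lon 100°, lat -73°.
Subsquare s=18, h=7: +18·0.0833333° lon, +7·0.0416667° lat → SW at lon 101.5°, lat -72.7083°.
Cell spans 0.0833333° lon × 0.0416667° lat.
south -72.7083, north -72.6667.

-72.7083, -72.6667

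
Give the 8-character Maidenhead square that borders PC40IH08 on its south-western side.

PC40hh97

Longitude extended square 0; −1 → -1, wraps to 9, carry into subsquare.
Longitude subsquare i = 8; −1 → 7 = h.
Latitude extended square 8; −1 → 7.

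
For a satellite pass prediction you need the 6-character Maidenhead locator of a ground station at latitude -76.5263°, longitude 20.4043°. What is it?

KB03el

Add 180° to longitude and 90° to latitude: 200.4043, 13.4737.
Field: lon ⌊200.4043/20⌋ = 10 → K; lat ⌊13.4737/10⌋ = 1 → B.
Square: lon ⌊0.4043/2⌋ = 0; lat ⌊3.4737/1⌋ = 3.
Subsquare: lon ⌊0.4043/0.0833333⌋ = 4 → e; lat ⌊0.4737/0.0416667⌋ = 11 → l.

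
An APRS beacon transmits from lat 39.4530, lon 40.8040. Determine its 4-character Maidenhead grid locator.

LM09

Shift to the Maidenhead origin (180°W, 90°S): lon 220.80, lat 129.45.
Field (20°×10°, letters A–R): 220.80/20 → 11 → L, 129.45/10 → 12 → M; chars LM.
Square (2°×1°, digits 0–9): 0.80/2 → 0, 9.45/1 → 9; chars 09.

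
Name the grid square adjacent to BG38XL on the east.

Longitude subsquare x = 23; +1 → 24, wraps to 0 = a, carry into square.
Longitude square 3; +1 → 4.
The latitude characters are unchanged.

BG48al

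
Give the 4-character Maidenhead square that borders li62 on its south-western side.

Longitude square 6; −1 → 5.
Latitude square 2; −1 → 1.

LI51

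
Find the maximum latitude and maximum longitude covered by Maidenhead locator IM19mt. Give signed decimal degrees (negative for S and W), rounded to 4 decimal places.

Field I=8, M=12: +8·20° lon, +12·10° lat → SW at lon -20°, lat 30°.
Square 1, 9: +1·2° lon, +9·1° lat → SW at lon -18°, lat 39°.
Subsquare m=12, t=19: +12·0.0833333° lon, +19·0.0416667° lat → SW at lon -17°, lat 39.7917°.
Cell spans 0.0833333° lon × 0.0416667° lat. NE corner is SW corner plus one full cell.
latitude 39.8333, longitude -16.9167.

39.8333, -16.9167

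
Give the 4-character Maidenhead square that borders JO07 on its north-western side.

IO98

Longitude square 0; −1 → -1, wraps to 9, carry into field.
Longitude field J = 9; −1 → 8 = I.
Latitude square 7; +1 → 8.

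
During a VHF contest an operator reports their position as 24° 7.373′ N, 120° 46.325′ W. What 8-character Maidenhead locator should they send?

CL94oc79

Shift to the Maidenhead origin (180°W, 90°S): lon 59.22792, lat 114.12288.
Field (20°×10°, letters A–R): 59.22792/20 → 2 → C, 114.12288/10 → 11 → L; chars CL.
Square (2°×1°, digits 0–9): 19.22792/2 → 9, 4.12288/1 → 4; chars 94.
Subsquare (5′×2.5′, letters a–x): 1.22792/0.0833333 → 14 → o, 0.12288/0.0416667 → 2 → c; chars oc.
Extended square (30″×15″, digits 0–9): 0.06125/0.00833333 → 7, 0.03955/0.00416667 → 9; chars 79.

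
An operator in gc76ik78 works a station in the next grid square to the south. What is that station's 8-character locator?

GC76ik77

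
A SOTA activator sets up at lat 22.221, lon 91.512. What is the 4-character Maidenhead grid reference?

Offset from 180°W / 90°S: lon 271.51°, lat 112.22°.
Field: 271.51/20 → 13 → N, 112.22/10 → 11 → L; chars NL.
Square: 11.51/2 → 5, 2.22/1 → 2; chars 52.

NL52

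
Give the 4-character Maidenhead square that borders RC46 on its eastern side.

Longitude square 4; +1 → 5.
The latitude characters are unchanged.

RC56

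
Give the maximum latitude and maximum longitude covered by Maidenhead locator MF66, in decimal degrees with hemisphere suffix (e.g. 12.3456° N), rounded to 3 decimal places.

Field M=12, F=5: +12·20° lon, +5·10° lat → SW at lon 60°, lat -40°.
Square 6, 6: +6·2° lon, +6·1° lat → SW at lon 72°, lat -34°.
Cell spans 2° lon × 1° lat. NE corner is SW corner plus one full cell.
latitude 33.000° S, longitude 74.000° E.

33.000° S, 74.000° E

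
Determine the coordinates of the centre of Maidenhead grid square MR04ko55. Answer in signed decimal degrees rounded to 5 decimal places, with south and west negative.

84.60625, 60.87917

Field M=12, R=17: +12·20° lon, +17·10° lat → SW at lon 60°, lat 80°.
Square 0, 4: +0·2° lon, +4·1° lat → SW at lon 60°, lat 84°.
Subsquare k=10, o=14: +10·0.0833333° lon, +14·0.0416667° lat → SW at lon 60.8333°, lat 84.5833°.
Extended square 5, 5: +5·0.00833333° lon, +5·0.00416667° lat → SW at lon 60.875°, lat 84.6042°.
Cell spans 0.00833333° lon × 0.00416667° lat. Centre is SW corner plus half of each.
latitude 84.60625, longitude 60.87917.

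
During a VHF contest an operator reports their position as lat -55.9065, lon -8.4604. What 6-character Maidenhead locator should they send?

ID54sc

Shift to the Maidenhead origin (180°W, 90°S): lon 171.5396, lat 34.0935.
Field: 171.5396/20 → 8 → I, 34.0935/10 → 3 → D; chars ID.
Square: 11.5396/2 → 5, 4.0935/1 → 4; chars 54.
Subsquare: 1.5396/0.0833333 → 18 → s, 0.0935/0.0416667 → 2 → c; chars sc.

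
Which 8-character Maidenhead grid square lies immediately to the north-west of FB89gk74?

FB89gk65

Longitude extended square 7; −1 → 6.
Latitude extended square 4; +1 → 5.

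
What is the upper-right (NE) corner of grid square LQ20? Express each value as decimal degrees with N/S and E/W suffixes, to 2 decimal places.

71.00° N, 46.00° E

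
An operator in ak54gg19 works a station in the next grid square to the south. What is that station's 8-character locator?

AK54gg18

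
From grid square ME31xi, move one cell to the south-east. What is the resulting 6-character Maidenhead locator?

ME41ah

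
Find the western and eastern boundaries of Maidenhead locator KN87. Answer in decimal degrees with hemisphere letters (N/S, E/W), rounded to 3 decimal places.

36.000° E, 38.000° E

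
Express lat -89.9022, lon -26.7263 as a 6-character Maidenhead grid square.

HA60pc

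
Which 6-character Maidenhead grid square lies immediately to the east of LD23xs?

LD33as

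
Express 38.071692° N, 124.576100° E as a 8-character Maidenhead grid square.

Shift to the Maidenhead origin (180°W, 90°S): lon 304.57610, lat 128.07169.
Field: lon ⌊304.57610/20⌋ = 15 → P; lat ⌊128.07169/10⌋ = 12 → M.
Square: lon ⌊4.57610/2⌋ = 2; lat ⌊8.07169/1⌋ = 8.
Subsquare: lon ⌊0.57610/0.0833333⌋ = 6 → g; lat ⌊0.07169/0.0416667⌋ = 1 → b.
Extended square: lon ⌊0.07610/0.00833333⌋ = 9; lat ⌊0.03003/0.00416667⌋ = 7.

PM28gb97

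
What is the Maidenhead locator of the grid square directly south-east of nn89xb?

NN99aa

Longitude subsquare x = 23; +1 → 24, wraps to 0 = a, carry into square.
Longitude square 8; +1 → 9.
Latitude subsquare b = 1; −1 → 0 = a.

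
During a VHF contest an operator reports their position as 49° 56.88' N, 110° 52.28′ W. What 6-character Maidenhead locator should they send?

DN49nw

Offset from 180°W / 90°S: lon 69.1287°, lat 139.9480°.
Field (20°×10°, letters A–R): lon ⌊69.1287/20⌋ = 3 → D; lat ⌊139.9480/10⌋ = 13 → N.
Square (2°×1°, digits 0–9): lon ⌊9.1287/2⌋ = 4; lat ⌊9.9480/1⌋ = 9.
Subsquare (5′×2.5′, letters a–x): lon ⌊1.1287/0.0833333⌋ = 13 → n; lat ⌊0.9480/0.0416667⌋ = 22 → w.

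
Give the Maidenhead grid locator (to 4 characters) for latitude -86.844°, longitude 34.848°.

KA73

Shift to the Maidenhead origin (180°W, 90°S): lon 214.85, lat 3.16.
Field: lon ⌊214.85/20⌋ = 10 → K; lat ⌊3.16/10⌋ = 0 → A.
Square: lon ⌊14.85/2⌋ = 7; lat ⌊3.16/1⌋ = 3.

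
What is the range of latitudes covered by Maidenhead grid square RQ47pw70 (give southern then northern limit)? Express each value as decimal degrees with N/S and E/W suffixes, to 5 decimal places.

Field R=17, Q=16: +17·20° lon, +16·10° lat → SW at lon 160°, lat 70°.
Square 4, 7: +4·2° lon, +7·1° lat → SW at lon 168°, lat 77°.
Subsquare p=15, w=22: +15·0.0833333° lon, +22·0.0416667° lat → SW at lon 169.25°, lat 77.9167°.
Extended square 7, 0: +7·0.00833333° lon, +0·0.00416667° lat → SW at lon 169.308°, lat 77.9167°.
Cell spans 0.00833333° lon × 0.00416667° lat.
south 77.91667° N, north 77.92083° N.

77.91667° N, 77.92083° N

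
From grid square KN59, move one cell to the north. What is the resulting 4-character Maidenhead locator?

Latitude square 9; +1 → 10, wraps to 0, carry into field.
Latitude field N = 13; +1 → 14 = O.
The longitude characters are unchanged.

KO50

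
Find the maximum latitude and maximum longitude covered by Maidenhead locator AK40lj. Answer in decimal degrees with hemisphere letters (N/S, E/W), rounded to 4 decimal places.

Field A=0, K=10: +0·20° lon, +10·10° lat → SW at lon -180°, lat 10°.
Square 4, 0: +4·2° lon, +0·1° lat → SW at lon -172°, lat 10°.
Subsquare l=11, j=9: +11·0.0833333° lon, +9·0.0416667° lat → SW at lon -171.083°, lat 10.375°.
Cell spans 0.0833333° lon × 0.0416667° lat. NE corner is SW corner plus one full cell.
latitude 10.4167° N, longitude 171.0000° W.

10.4167° N, 171.0000° W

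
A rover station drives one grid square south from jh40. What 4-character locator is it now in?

JG49

Latitude square 0; −1 → -1, wraps to 9, carry into field.
Latitude field H = 7; −1 → 6 = G.
The longitude characters are unchanged.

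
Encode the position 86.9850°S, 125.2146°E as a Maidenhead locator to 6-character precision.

Add 180° to longitude and 90° to latitude: 305.2146, 3.0150.
Field: lon ⌊305.2146/20⌋ = 15 → P; lat ⌊3.0150/10⌋ = 0 → A.
Square: lon ⌊5.2146/2⌋ = 2; lat ⌊3.0150/1⌋ = 3.
Subsquare: lon ⌊1.2146/0.0833333⌋ = 14 → o; lat ⌊0.0150/0.0416667⌋ = 0 → a.

PA23oa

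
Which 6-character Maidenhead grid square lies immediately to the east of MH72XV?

Longitude subsquare x = 23; +1 → 24, wraps to 0 = a, carry into square.
Longitude square 7; +1 → 8.
The latitude characters are unchanged.

MH82av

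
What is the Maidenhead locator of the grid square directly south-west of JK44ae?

Longitude subsquare a = 0; −1 → -1, wraps to 23 = x, carry into square.
Longitude square 4; −1 → 3.
Latitude subsquare e = 4; −1 → 3 = d.

JK34xd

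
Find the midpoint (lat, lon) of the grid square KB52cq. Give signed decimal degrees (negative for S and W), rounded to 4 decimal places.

Field K=10, B=1: +10·20° lon, +1·10° lat → SW at lon 20°, lat -80°.
Square 5, 2: +5·2° lon, +2·1° lat → SW at lon 30°, lat -78°.
Subsquare c=2, q=16: +2·0.0833333° lon, +16·0.0416667° lat → SW at lon 30.1667°, lat -77.3333°.
Cell spans 0.0833333° lon × 0.0416667° lat. Centre is SW corner plus half of each.
latitude -77.3125, longitude 30.2083.

-77.3125, 30.2083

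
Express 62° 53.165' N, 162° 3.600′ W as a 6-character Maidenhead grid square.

Shift to the Maidenhead origin (180°W, 90°S): lon 17.9400, lat 152.8861.
Field: lon ⌊17.9400/20⌋ = 0 → A; lat ⌊152.8861/10⌋ = 15 → P.
Square: lon ⌊17.9400/2⌋ = 8; lat ⌊2.8861/1⌋ = 2.
Subsquare: lon ⌊1.9400/0.0833333⌋ = 23 → x; lat ⌊0.8861/0.0416667⌋ = 21 → v.

AP82xv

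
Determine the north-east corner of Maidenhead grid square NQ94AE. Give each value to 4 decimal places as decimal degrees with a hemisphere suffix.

74.2083° N, 98.0833° E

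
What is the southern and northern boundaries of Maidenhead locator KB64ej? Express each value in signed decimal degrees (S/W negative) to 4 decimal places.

-75.6250, -75.5833

Field K=10, B=1: +10·20° lon, +1·10° lat → SW at lon 20°, lat -80°.
Square 6, 4: +6·2° lon, +4·1° lat → SW at lon 32°, lat -76°.
Subsquare e=4, j=9: +4·0.0833333° lon, +9·0.0416667° lat → SW at lon 32.3333°, lat -75.625°.
Cell spans 0.0833333° lon × 0.0416667° lat.
south -75.6250, north -75.5833.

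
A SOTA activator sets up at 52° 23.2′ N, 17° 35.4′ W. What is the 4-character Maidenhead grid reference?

IO12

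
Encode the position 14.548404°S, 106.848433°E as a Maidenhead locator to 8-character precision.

OH35kk18

Add 180° to longitude and 90° to latitude: 286.84843, 75.45160.
Field: lon ⌊286.84843/20⌋ = 14 → O; lat ⌊75.45160/10⌋ = 7 → H.
Square: lon ⌊6.84843/2⌋ = 3; lat ⌊5.45160/1⌋ = 5.
Subsquare: lon ⌊0.84843/0.0833333⌋ = 10 → k; lat ⌊0.45160/0.0416667⌋ = 10 → k.
Extended square: lon ⌊0.01510/0.00833333⌋ = 1; lat ⌊0.03493/0.00416667⌋ = 8.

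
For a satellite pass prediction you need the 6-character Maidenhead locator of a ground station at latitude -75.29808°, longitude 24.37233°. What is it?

KB24eq

Offset from 180°W / 90°S: lon 204.3723°, lat 14.7019°.
Field (20°×10°, letters A–R): lon ⌊204.3723/20⌋ = 10 → K; lat ⌊14.7019/10⌋ = 1 → B.
Square (2°×1°, digits 0–9): lon ⌊4.3723/2⌋ = 2; lat ⌊4.7019/1⌋ = 4.
Subsquare (5′×2.5′, letters a–x): lon ⌊0.3723/0.0833333⌋ = 4 → e; lat ⌊0.7019/0.0416667⌋ = 16 → q.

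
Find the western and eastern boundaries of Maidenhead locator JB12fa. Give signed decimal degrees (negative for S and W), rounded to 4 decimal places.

Field J=9, B=1: +9·20° lon, +1·10° lat → SW at lon 0°, lat -80°.
Square 1, 2: +1·2° lon, +2·1° lat → SW at lon 2°, lat -78°.
Subsquare f=5, a=0: +5·0.0833333° lon, +0·0.0416667° lat → SW at lon 2.41667°, lat -78°.
Cell spans 0.0833333° lon × 0.0416667° lat.
west 2.4167, east 2.5000.

2.4167, 2.5000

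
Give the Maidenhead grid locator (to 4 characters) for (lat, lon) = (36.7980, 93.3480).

NM66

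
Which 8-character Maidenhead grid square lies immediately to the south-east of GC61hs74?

Longitude extended square 7; +1 → 8.
Latitude extended square 4; −1 → 3.

GC61hs83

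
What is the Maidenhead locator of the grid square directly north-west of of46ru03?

OF46qu94

Longitude extended square 0; −1 → -1, wraps to 9, carry into subsquare.
Longitude subsquare r = 17; −1 → 16 = q.
Latitude extended square 3; +1 → 4.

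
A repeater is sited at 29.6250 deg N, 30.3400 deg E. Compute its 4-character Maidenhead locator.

Shift to the Maidenhead origin (180°W, 90°S): lon 210.34, lat 119.62.
Field: lon ⌊210.34/20⌋ = 10 → K; lat ⌊119.62/10⌋ = 11 → L.
Square: lon ⌊10.34/2⌋ = 5; lat ⌊9.62/1⌋ = 9.

KL59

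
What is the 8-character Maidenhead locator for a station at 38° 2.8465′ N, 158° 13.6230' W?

BM08vb21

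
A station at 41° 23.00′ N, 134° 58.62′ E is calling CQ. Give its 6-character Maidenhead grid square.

PN71lj

Add 180° to longitude and 90° to latitude: 314.9770, 131.3833.
Field: lon ⌊314.9770/20⌋ = 15 → P; lat ⌊131.3833/10⌋ = 13 → N.
Square: lon ⌊14.9770/2⌋ = 7; lat ⌊1.3833/1⌋ = 1.
Subsquare: lon ⌊0.9770/0.0833333⌋ = 11 → l; lat ⌊0.3833/0.0416667⌋ = 9 → j.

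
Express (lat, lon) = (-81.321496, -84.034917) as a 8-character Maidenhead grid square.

EA78xq52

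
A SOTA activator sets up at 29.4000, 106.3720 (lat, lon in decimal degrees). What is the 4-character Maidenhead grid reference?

Shift to the Maidenhead origin (180°W, 90°S): lon 286.37, lat 119.40.
Field: lon ⌊286.37/20⌋ = 14 → O; lat ⌊119.40/10⌋ = 11 → L.
Square: lon ⌊6.37/2⌋ = 3; lat ⌊9.40/1⌋ = 9.

OL39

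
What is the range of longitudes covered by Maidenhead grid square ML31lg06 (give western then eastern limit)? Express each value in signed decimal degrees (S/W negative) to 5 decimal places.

66.91667, 66.92500

Field M=12, L=11: +12·20° lon, +11·10° lat → SW at lon 60°, lat 20°.
Square 3, 1: +3·2° lon, +1·1° lat → SW at lon 66°, lat 21°.
Subsquare l=11, g=6: +11·0.0833333° lon, +6·0.0416667° lat → SW at lon 66.9167°, lat 21.25°.
Extended square 0, 6: +0·0.00833333° lon, +6·0.00416667° lat → SW at lon 66.9167°, lat 21.275°.
Cell spans 0.00833333° lon × 0.00416667° lat.
west 66.91667, east 66.92500.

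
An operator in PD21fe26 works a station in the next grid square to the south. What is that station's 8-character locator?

PD21fe25

Latitude extended square 6; −1 → 5.
The longitude characters are unchanged.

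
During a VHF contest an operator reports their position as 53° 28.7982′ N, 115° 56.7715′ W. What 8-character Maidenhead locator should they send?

DO23al65

Offset from 180°W / 90°S: lon 64.05381°, lat 143.47997°.
Field: 64.05381/20 → 3 → D, 143.47997/10 → 14 → O; chars DO.
Square: 4.05381/2 → 2, 3.47997/1 → 3; chars 23.
Subsquare: 0.05381/0.0833333 → 0 → a, 0.47997/0.0416667 → 11 → l; chars al.
Extended square: 0.05381/0.00833333 → 6, 0.02164/0.00416667 → 5; chars 65.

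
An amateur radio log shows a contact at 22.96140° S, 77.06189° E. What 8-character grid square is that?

MG87ma79

Offset from 180°W / 90°S: lon 257.06189°, lat 67.03860°.
Field: lon ⌊257.06189/20⌋ = 12 → M; lat ⌊67.03860/10⌋ = 6 → G.
Square: lon ⌊17.06189/2⌋ = 8; lat ⌊7.03860/1⌋ = 7.
Subsquare: lon ⌊1.06189/0.0833333⌋ = 12 → m; lat ⌊0.03860/0.0416667⌋ = 0 → a.
Extended square: lon ⌊0.06189/0.00833333⌋ = 7; lat ⌊0.03860/0.00416667⌋ = 9.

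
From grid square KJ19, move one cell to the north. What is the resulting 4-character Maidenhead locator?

KK10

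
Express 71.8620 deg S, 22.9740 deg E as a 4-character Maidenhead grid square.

KB18

Add 180° to longitude and 90° to latitude: 202.97, 18.14.
Field: lon ⌊202.97/20⌋ = 10 → K; lat ⌊18.14/10⌋ = 1 → B.
Square: lon ⌊2.97/2⌋ = 1; lat ⌊8.14/1⌋ = 8.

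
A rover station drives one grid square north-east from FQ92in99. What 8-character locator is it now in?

FQ92jo00

Longitude extended square 9; +1 → 10, wraps to 0, carry into subsquare.
Longitude subsquare i = 8; +1 → 9 = j.
Latitude extended square 9; +1 → 10, wraps to 0, carry into subsquare.
Latitude subsquare n = 13; +1 → 14 = o.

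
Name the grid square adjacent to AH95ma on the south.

AH94mx

Latitude subsquare a = 0; −1 → -1, wraps to 23 = x, carry into square.
Latitude square 5; −1 → 4.
The longitude characters are unchanged.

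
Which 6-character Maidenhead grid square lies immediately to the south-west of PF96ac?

PF86xb

Longitude subsquare a = 0; −1 → -1, wraps to 23 = x, carry into square.
Longitude square 9; −1 → 8.
Latitude subsquare c = 2; −1 → 1 = b.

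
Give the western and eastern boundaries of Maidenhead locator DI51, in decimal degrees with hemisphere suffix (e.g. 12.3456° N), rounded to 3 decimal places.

Field D=3, I=8: +3·20° lon, +8·10° lat → SW at lon -120°, lat -10°.
Square 5, 1: +5·2° lon, +1·1° lat → SW at lon -110°, lat -9°.
Cell spans 2° lon × 1° lat.
west 110.000° W, east 108.000° W.

110.000° W, 108.000° W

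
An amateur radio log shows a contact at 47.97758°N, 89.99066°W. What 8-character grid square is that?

Shift to the Maidenhead origin (180°W, 90°S): lon 90.00934, lat 137.97758.
Field (20°×10°, letters A–R): lon ⌊90.00934/20⌋ = 4 → E; lat ⌊137.97758/10⌋ = 13 → N.
Square (2°×1°, digits 0–9): lon ⌊10.00934/2⌋ = 5; lat ⌊7.97758/1⌋ = 7.
Subsquare (5′×2.5′, letters a–x): lon ⌊0.00934/0.0833333⌋ = 0 → a; lat ⌊0.97758/0.0416667⌋ = 23 → x.
Extended square (30″×15″, digits 0–9): lon ⌊0.00934/0.00833333⌋ = 1; lat ⌊0.01925/0.00416667⌋ = 4.

EN57ax14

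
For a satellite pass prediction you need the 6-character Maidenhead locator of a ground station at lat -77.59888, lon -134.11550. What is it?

CB22wj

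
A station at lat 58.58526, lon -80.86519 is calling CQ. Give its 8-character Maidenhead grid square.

EO98no60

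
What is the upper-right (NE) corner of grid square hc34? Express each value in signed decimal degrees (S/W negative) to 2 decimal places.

-65.00, -32.00

Field H=7, C=2: +7·20° lon, +2·10° lat → SW at lon -40°, lat -70°.
Square 3, 4: +3·2° lon, +4·1° lat → SW at lon -34°, lat -66°.
Cell spans 2° lon × 1° lat. NE corner is SW corner plus one full cell.
latitude -65.00, longitude -32.00.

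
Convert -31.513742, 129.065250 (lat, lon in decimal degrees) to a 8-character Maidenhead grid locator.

PF48ml76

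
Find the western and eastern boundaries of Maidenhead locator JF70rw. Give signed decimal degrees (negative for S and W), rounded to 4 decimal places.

15.4167, 15.5000

Field J=9, F=5: +9·20° lon, +5·10° lat → SW at lon 0°, lat -40°.
Square 7, 0: +7·2° lon, +0·1° lat → SW at lon 14°, lat -40°.
Subsquare r=17, w=22: +17·0.0833333° lon, +22·0.0416667° lat → SW at lon 15.4167°, lat -39.0833°.
Cell spans 0.0833333° lon × 0.0416667° lat.
west 15.4167, east 15.5000.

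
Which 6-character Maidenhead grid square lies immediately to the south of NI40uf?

Latitude subsquare f = 5; −1 → 4 = e.
The longitude characters are unchanged.

NI40ue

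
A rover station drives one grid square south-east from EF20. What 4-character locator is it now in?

Longitude square 2; +1 → 3.
Latitude square 0; −1 → -1, wraps to 9, carry into field.
Latitude field F = 5; −1 → 4 = E.

EE39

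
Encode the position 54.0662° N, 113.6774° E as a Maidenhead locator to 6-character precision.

OO64ub

Shift to the Maidenhead origin (180°W, 90°S): lon 293.6774, lat 144.0662.
Field: lon ⌊293.6774/20⌋ = 14 → O; lat ⌊144.0662/10⌋ = 14 → O.
Square: lon ⌊13.6774/2⌋ = 6; lat ⌊4.0662/1⌋ = 4.
Subsquare: lon ⌊1.6774/0.0833333⌋ = 20 → u; lat ⌊0.0662/0.0416667⌋ = 1 → b.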